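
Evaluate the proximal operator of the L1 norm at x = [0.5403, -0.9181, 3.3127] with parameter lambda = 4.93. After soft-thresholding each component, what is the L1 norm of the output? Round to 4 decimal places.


Soft-thresholding with lambda = 4.93:
prox(0.5403) = sign(0.5403)*max(|0.5403| - 4.93, 0) = 0.0
prox(-0.9181) = sign(-0.9181)*max(|-0.9181| - 4.93, 0) = 0.0
prox(3.3127) = sign(3.3127)*max(|3.3127| - 4.93, 0) = 0.0
prox(x) = [0.0, 0.0, 0.0]
||prox(x)||_1 = 0.0 + 0.0 + 0.0 = 0.0


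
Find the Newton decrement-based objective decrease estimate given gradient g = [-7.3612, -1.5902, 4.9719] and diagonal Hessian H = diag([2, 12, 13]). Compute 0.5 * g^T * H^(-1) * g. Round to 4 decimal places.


Step 1: H is diagonal, so H^(-1) * g = [-3.6806, -0.1325, 0.3825].
Step 2: g^T H^(-1) g = sum_i g_i^2 / H_ii
  = (-7.3612)^2/2 + (-1.5902)^2/12 + (4.9719)^2/13
  = 27.0936 + 0.2107 + 1.9015 = 29.2059
Step 3: Objective decrease = 0.5 * g^T H^(-1) g = 14.6029


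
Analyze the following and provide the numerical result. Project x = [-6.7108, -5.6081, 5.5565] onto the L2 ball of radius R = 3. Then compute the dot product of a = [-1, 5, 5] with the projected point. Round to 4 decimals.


Step 1: Compute ||x|| (intermediates to 6 decimals).
||x|| = sqrt((-6.7108)^2 + (-5.6081)^2 + 5.5565^2) = 10.361482
Step 2: Project.
Since ||x|| > R, scale = R/||x|| = 3/10.361482 = 0.289534, proj(x) = scale * x
proj(x) = [-1.943005, -1.623736, 1.608796]
Step 3: Dot product.
a^T * proj(x) = -1*(-1.943005) + 5*(-1.623736) + 5*1.608796 = 1.8683


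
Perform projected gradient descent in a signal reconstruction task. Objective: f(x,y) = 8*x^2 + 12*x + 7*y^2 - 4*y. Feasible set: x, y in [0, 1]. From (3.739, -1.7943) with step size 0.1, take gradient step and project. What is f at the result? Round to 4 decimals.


Step 1: Compute gradient at (3.739, -1.7943).
grad_x = 2*8*3.739 + 12 = 71.824
grad_y = 2*7*-1.7943 - 4 = -29.1202
Step 2: Gradient step.
x_raw = 3.739 - 0.1*71.824 = -3.4434
y_raw = -1.7943 - 0.1*-29.1202 = 1.1177
Step 3: Project onto [0, 1].
x_proj = clip(-3.4434) = 0.0
y_proj = clip(1.1177) = 1.0
Step 4: Evaluate f.
f(0.0, 1.0) = 3.0


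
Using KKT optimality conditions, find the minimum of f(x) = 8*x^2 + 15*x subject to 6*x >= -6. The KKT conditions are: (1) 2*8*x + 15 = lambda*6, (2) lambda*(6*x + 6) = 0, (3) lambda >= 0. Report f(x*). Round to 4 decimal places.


Step 1: Try lambda = 0 (constraint inactive).
Stationarity: 2*8*x + 15 = 0
x* = -15/(2*8) = -0.9375
Check constraint: 6*-0.9375 = -5.625 >= -6 -- satisfied.
Step 2: Compute optimal value.
f(x*) = 8*(-0.9375)^2 + 15*(-0.9375) = -7.0313


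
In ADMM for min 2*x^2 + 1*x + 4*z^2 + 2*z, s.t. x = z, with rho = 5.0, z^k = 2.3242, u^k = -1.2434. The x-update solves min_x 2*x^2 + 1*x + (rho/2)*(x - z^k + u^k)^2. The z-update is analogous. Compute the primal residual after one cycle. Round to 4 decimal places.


ADMM iteration with rho = 5.0, z^k = 2.3242, u^k = -1.2434
Step 1: x-update.
Minimize 2*x^2 + 1*x + (5.0/2)*(x - 2.3242 - 1.2434)^2
FOC: (2*2 + 5.0)*x = -1 + 5.0*(2.3242 + 1.2434)
x^{k+1} = 1.8709
Step 2: z-update.
Minimize 4*z^2 + 2*z + (5.0/2)*(1.8709 - z - 1.2434)^2
FOC: (2*4 + 5.0)*z = -2 + 5.0*(1.8709 - 1.2434)
z^{k+1} = 0.0875
Step 3: u-update.
u^{k+1} = -1.2434 + 1.8709 - 0.0875 = 0.54
Step 4: Primal residual = |1.8709 - 0.0875| = 1.7834


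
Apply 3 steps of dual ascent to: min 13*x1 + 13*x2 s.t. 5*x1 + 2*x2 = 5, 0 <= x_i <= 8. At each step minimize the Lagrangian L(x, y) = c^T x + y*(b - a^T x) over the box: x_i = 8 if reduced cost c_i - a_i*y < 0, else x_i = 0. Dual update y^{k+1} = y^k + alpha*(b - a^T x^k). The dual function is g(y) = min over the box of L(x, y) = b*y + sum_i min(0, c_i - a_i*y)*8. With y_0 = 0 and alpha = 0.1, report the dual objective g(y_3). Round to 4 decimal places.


Dual ascent for LP: min 13*x1 + 13*x2, 5*x1 + 2*x2 = 5, 0 <= x_i <= 8
Step 1: y^k = 0.0, reduced costs: (13.0, 13.0)
  x^k = (0.0, 0.0), subgradient = b - a^T x = 5.0
  y^{k+1} = 0.0 + 0.1*5.0 = 0.5
Step 2: y^k = 0.5, reduced costs: (10.5, 12.0)
  x^k = (0.0, 0.0), subgradient = b - a^T x = 5.0
  y^{k+1} = 0.5 + 0.1*5.0 = 1.0
Step 3: y^k = 1.0, reduced costs: (8.0, 11.0)
  x^k = (0.0, 0.0), subgradient = b - a^T x = 5.0
  y^{k+1} = 1.0 + 0.1*5.0 = 1.5
Dual objective at y_3 = 1.5: reduced costs (5.5, 10.0), box minimizer x = (0.0, 0.0)
g(y_3) = b*y + (c1 - a1*y)*x1 + (c2 - a2*y)*x2 = 5*1.5 + 5.5*0.0 + 10.0*0.0 = 7.5 + 0.0 + 0.0 = 7.5


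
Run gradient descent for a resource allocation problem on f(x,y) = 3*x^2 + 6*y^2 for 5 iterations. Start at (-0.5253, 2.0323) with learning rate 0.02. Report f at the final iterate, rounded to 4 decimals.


Gradient descent on f(x,y) = 3*x^2 + 6*y^2.
Starting point: (-0.5253, 2.0323), alpha = 0.02
Step 1: grad_x = 2*3*-0.5253 = -3.1518, grad_y = 2*6*2.0323 = 24.3876
  x_1 = -0.5253 - 0.02*-3.1518 = -0.4623
  y_1 = 2.0323 - 0.02*24.3876 = 1.5445
Step 2: grad_x = 2*3*-0.4623 = -2.7736, grad_y = 2*6*1.5445 = 18.5346
  x_2 = -0.4623 - 0.02*-2.7736 = -0.4068
  y_2 = 1.5445 - 0.02*18.5346 = 1.1739
Step 3: grad_x = 2*3*-0.4068 = -2.4408, grad_y = 2*6*1.1739 = 14.0863
  x_3 = -0.4068 - 0.02*-2.4408 = -0.358
  y_3 = 1.1739 - 0.02*14.0863 = 0.8921
Step 4: grad_x = 2*3*-0.358 = -2.1479, grad_y = 2*6*0.8921 = 10.7056
  x_4 = -0.358 - 0.02*-2.1479 = -0.315
  y_4 = 0.8921 - 0.02*10.7056 = 0.678
Step 5: grad_x = 2*3*-0.315 = -1.8901, grad_y = 2*6*0.678 = 8.1362
  x_5 = -0.315 - 0.02*-1.8901 = -0.2772
  y_5 = 0.678 - 0.02*8.1362 = 0.5153
f(-0.2772, 0.5153) = 3*(-0.2772)^2 + 6*0.5153^2 = 1.8237


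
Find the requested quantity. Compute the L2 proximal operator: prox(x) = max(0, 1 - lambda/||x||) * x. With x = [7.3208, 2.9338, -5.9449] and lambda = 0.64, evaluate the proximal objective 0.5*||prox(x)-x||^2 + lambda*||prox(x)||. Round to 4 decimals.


Step 1: Compute ||x||.
||x|| = 9.8764
Step 2: Compute scaling factor.
scale = max(0, 1 - 0.64/9.8764) = 0.9352
Step 3: prox(x) = [6.8464, 2.7437, -5.5597]
||prox(x)|| = 9.2364
Step 4: Proximal objective.
0.5*||prox-x||^2 = 0.2048
lambda*||prox|| = 5.9113
Total = 6.1161


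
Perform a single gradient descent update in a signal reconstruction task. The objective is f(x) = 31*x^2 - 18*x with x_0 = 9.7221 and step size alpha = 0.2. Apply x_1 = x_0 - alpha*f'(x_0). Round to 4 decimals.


We compute the gradient at x_0 and apply the update.
f'(x) = 62*x - 18
f'(9.7221) = 62*9.7221 - 18 = 584.7702
x_1 = 9.7221 - 0.2*584.7702 = -107.2319


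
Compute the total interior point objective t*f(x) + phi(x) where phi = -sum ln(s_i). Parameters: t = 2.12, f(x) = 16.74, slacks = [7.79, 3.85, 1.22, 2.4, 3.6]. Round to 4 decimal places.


Step 1: Compute log-barrier.
ln values: [2.0528, 1.3481, 0.1989, 0.8755, 1.2809]
phi = -(2.0528 + 1.3481 + 0.1989 + 0.8755 + 1.2809) = -5.7562
Step 2: Compute augmented objective.
t*f(x) = 2.12*16.74 = 35.4888
Total = 35.4888 - 5.7562 = 29.7326


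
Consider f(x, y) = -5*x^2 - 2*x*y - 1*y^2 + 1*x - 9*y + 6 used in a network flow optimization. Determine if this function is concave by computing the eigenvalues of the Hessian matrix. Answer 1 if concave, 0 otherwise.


The Hessian of f(x,y) = -5*x^2 - 2*x*y - 1*y^2 + 1*x - 9*y + 6 is:
H = [[-10, -2], [-2, -2]]
Trace = -10 - 2 = -12
Determinant = -10*-2 - (-2)^2 = 16
Discriminant = (-12)^2 - 4*16 = 80.0
Eigenvalues: lambda_1 = -10.4721, lambda_2 = -1.5279
The function is concave.

1


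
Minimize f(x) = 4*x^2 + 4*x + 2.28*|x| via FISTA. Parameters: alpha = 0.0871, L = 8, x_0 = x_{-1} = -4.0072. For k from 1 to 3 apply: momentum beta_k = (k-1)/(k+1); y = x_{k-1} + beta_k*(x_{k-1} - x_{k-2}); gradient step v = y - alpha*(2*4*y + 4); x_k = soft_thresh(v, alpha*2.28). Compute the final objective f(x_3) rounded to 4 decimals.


FISTA on f(x) = 4*x^2 + 4*x + 2.28*|x|
L = 8, alpha = 0.0871
Iteration 1: beta = 0.0, y = -4.0072 + 0.0*(-4.0072 + 4.0072) = -4.0072
  grad(y) = -28.0576, v = y - alpha*grad = -1.5634
  prox(v) = soft_thresh(-1.5634, 0.1986) = -1.3648
Iteration 2: beta = 0.3333, y = -1.3648 + 0.3333*(-1.3648 + 4.0072) = -0.484
  grad(y) = 0.1281, v = y - alpha*grad = -0.4951
  prox(v) = soft_thresh(-0.4951, 0.1986) = -0.2966
Iteration 3: beta = 0.5, y = -0.2966 + 0.5*(-0.2966 + 1.3648) = 0.2376
  grad(y) = 5.9005, v = y - alpha*grad = -0.2764
  prox(v) = soft_thresh(-0.2764, 0.1986) = -0.0778
f(x_3) = 4*(-0.0778)^2 + 4*(-0.0778) + 2.28*|-0.0778| = -0.1096


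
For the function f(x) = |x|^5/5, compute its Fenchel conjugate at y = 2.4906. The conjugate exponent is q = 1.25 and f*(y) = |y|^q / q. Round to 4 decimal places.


The conjugate exponent q satisfies 1/p + 1/q = 1.
p = 5, so q = 5/(5 - 1) = 1.25
|y|^q = 2.4906^1.25 = 3.1288
f*(2.4906) = 3.1288 / 1.25 = 2.5031


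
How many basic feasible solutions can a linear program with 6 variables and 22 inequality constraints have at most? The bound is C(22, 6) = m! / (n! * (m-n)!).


Each vertex corresponds to some choice of n active constraints out of m, so the number of vertices is at most C(m, n) = m! / (n!(m-n)!).
m = 22, n = 6
Numerator: 22 * 21 * 20 * 19 * 18 * 17
Denominator: 6! = 720
C(22, 6) = 74613


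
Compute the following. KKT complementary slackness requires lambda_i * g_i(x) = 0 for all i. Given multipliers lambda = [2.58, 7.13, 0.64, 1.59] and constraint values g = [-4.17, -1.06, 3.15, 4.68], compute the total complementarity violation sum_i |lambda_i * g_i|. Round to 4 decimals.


KKT complementary slackness check:
lambda_1 * g_1 = 2.58 * -4.17 = -10.7586
lambda_2 * g_2 = 7.13 * -1.06 = -7.5578
lambda_3 * g_3 = 0.64 * 3.15 = 2.016
lambda_4 * g_4 = 1.59 * 4.68 = 7.4412
Total violation = 10.7586 + 7.5578 + 2.016 + 7.4412 = 27.7736


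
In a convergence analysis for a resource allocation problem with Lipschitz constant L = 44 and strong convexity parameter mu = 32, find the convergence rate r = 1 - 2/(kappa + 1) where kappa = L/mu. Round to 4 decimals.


Step 1: Compute the condition number.
kappa = L/mu = 44/32 = 1.375
Step 2: Compute the convergence rate.
r = 1 - 2/(kappa + 1) = 1 - 2*mu/(L + mu) = (L - mu)/(L + mu) = 12/76 = 0.1579


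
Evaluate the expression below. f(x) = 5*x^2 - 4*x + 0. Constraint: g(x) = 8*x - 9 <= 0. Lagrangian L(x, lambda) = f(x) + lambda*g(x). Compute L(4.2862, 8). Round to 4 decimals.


Step 1: Evaluate f(x).
f(4.2862) = 5*4.2862^2 - 4*4.2862 + 0 = 74.7128
Step 2: Evaluate g(x).
g(4.2862) = 8*4.2862 - 9 = 25.2896
Step 3: Compute Lagrangian.
L = 74.7128 + 8*25.2896 = 277.0296


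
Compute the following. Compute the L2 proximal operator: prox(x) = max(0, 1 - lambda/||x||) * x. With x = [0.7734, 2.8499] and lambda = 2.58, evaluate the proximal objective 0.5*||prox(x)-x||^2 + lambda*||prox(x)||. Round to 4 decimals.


Step 1: Compute ||x||.
||x|| = 2.953
Step 2: Compute scaling factor.
scale = max(0, 1 - 2.58/2.953) = 0.1263
Step 3: prox(x) = [0.0977, 0.36]
||prox(x)|| = 0.373
Step 4: Proximal objective.
0.5*||prox-x||^2 = 3.3282
lambda*||prox|| = 0.9623
Total = 4.2905


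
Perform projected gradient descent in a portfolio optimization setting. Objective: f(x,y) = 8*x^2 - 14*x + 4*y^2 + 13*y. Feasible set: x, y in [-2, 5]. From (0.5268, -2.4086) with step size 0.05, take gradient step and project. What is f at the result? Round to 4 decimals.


Step 1: Compute gradient at (0.5268, -2.4086).
grad_x = 2*8*0.5268 - 14 = -5.5712
grad_y = 2*4*-2.4086 + 13 = -6.2688
Step 2: Gradient step.
x_raw = 0.5268 - 0.05*-5.5712 = 0.8054
y_raw = -2.4086 - 0.05*-6.2688 = -2.0952
Step 3: Project onto [-2, 5].
x_proj = clip(0.8054) = 0.8054
y_proj = clip(-2.0952) = -2.0
Step 4: Evaluate f.
f(0.8054, -2.0) = -16.0862


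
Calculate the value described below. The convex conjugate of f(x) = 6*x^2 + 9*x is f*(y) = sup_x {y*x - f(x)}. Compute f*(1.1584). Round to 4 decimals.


f*(y) = sup_x {y*x - a*x^2 - b*x} = sup_x {(y-b)*x - a*x^2}
FOC: (y - b) - 2a*x = 0 => x* = (y - b)/(2a)
x* = (1.1584 - 9)/(2*6) = -0.6535
f*(1.1584) = (y-b)^2/(4a) = (1.1584 - 9)^2/(4*6)
= 61.4907/24 = 2.5621


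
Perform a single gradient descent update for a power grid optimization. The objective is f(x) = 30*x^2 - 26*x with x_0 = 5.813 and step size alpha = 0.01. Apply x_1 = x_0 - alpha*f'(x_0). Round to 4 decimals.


We compute the gradient at x_0 and apply the update.
f'(x) = 60*x - 26
f'(5.813) = 60*5.813 - 26 = 322.78
x_1 = 5.813 - 0.01*322.78 = 2.5852


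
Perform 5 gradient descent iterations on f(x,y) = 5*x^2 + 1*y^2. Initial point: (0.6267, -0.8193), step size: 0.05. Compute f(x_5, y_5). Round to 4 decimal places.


Gradient descent on f(x,y) = 5*x^2 + 1*y^2.
Starting point: (0.6267, -0.8193), alpha = 0.05
Step 1: grad_x = 2*5*0.6267 = 6.267, grad_y = 2*1*-0.8193 = -1.6386
  x_1 = 0.6267 - 0.05*6.267 = 0.3134
  y_1 = -0.8193 - 0.05*-1.6386 = -0.7374
Step 2: grad_x = 2*5*0.3134 = 3.1335, grad_y = 2*1*-0.7374 = -1.4747
  x_2 = 0.3134 - 0.05*3.1335 = 0.1567
  y_2 = -0.7374 - 0.05*-1.4747 = -0.6636
Step 3: grad_x = 2*5*0.1567 = 1.5668, grad_y = 2*1*-0.6636 = -1.3273
  x_3 = 0.1567 - 0.05*1.5668 = 0.0783
  y_3 = -0.6636 - 0.05*-1.3273 = -0.5973
Step 4: grad_x = 2*5*0.0783 = 0.7834, grad_y = 2*1*-0.5973 = -1.1945
  x_4 = 0.0783 - 0.05*0.7834 = 0.0392
  y_4 = -0.5973 - 0.05*-1.1945 = -0.5375
Step 5: grad_x = 2*5*0.0392 = 0.3917, grad_y = 2*1*-0.5375 = -1.0751
  x_5 = 0.0392 - 0.05*0.3917 = 0.0196
  y_5 = -0.5375 - 0.05*-1.0751 = -0.4838
f(0.0196, -0.4838) = 5*0.0196^2 + 1*(-0.4838)^2 = 0.236


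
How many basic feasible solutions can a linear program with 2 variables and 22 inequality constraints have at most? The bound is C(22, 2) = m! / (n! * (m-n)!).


Each vertex corresponds to some choice of n active constraints out of m, so the number of vertices is at most C(m, n) = m! / (n!(m-n)!).
m = 22, n = 2
Numerator: 22 * 21
Denominator: 2! = 2
C(22, 2) = 231


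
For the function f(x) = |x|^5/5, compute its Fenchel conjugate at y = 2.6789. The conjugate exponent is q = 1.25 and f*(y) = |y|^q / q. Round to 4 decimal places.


The conjugate exponent q satisfies 1/p + 1/q = 1.
p = 5, so q = 5/(5 - 1) = 1.25
|y|^q = 2.6789^1.25 = 3.4272
f*(2.6789) = 3.4272 / 1.25 = 2.7418


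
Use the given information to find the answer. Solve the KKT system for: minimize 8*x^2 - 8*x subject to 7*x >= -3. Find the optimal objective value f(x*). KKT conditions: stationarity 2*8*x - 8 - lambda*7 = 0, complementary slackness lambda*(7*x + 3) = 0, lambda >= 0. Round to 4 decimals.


Step 1: Try lambda = 0 (constraint inactive).
Stationarity: 2*8*x - 8 = 0
x* = 8/(2*8) = 0.5
Check constraint: 7*0.5 = 3.5 >= -3 -- satisfied.
Step 2: Compute optimal value.
f(x*) = 8*0.5^2 - 8*0.5 = -2.0


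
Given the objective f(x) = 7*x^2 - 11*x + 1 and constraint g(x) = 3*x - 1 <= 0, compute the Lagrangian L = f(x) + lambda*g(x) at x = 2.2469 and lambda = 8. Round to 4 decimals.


Step 1: Evaluate f(x).
f(2.2469) = 7*2.2469^2 - 11*2.2469 + 1 = 11.624
Step 2: Evaluate g(x).
g(2.2469) = 3*2.2469 - 1 = 5.7407
Step 3: Compute Lagrangian.
L = 11.624 + 8*5.7407 = 57.5496


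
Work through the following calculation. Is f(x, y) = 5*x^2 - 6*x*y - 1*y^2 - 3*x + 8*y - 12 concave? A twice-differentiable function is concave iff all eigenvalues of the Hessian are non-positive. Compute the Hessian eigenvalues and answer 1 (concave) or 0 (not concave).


The Hessian of f(x,y) = 5*x^2 - 6*x*y - 1*y^2 - 3*x + 8*y - 12 is:
H = [[10, -6], [-6, -2]]
Trace = 10 - 2 = 8
Determinant = 10*-2 - (-6)^2 = -56
Discriminant = (8)^2 - 4*-56 = 288.0
Eigenvalues: lambda_1 = -4.4853, lambda_2 = 12.4853
The function is not concave.

0


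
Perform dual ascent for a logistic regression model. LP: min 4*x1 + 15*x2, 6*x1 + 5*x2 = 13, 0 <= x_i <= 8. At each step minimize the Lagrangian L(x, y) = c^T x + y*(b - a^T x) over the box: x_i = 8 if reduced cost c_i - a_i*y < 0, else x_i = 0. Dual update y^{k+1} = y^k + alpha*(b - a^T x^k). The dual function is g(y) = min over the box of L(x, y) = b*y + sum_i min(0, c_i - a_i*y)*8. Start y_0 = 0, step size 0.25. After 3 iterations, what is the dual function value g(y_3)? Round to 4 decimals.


Dual ascent for LP: min 4*x1 + 15*x2, 6*x1 + 5*x2 = 13, 0 <= x_i <= 8
Step 1: y^k = 0.0, reduced costs: (4.0, 15.0)
  x^k = (0.0, 0.0), subgradient = b - a^T x = 13.0
  y^{k+1} = 0.0 + 0.25*13.0 = 3.25
Step 2: y^k = 3.25, reduced costs: (-15.5, -1.25)
  x^k = (8.0, 8.0), subgradient = b - a^T x = -75.0
  y^{k+1} = 3.25 + 0.25*-75.0 = -15.5
Step 3: y^k = -15.5, reduced costs: (97.0, 92.5)
  x^k = (0.0, 0.0), subgradient = b - a^T x = 13.0
  y^{k+1} = -15.5 + 0.25*13.0 = -12.25
Dual objective at y_3 = -12.25: reduced costs (77.5, 76.25), box minimizer x = (0.0, 0.0)
g(y_3) = b*y + (c1 - a1*y)*x1 + (c2 - a2*y)*x2 = 13*(-12.25) + 77.5*0.0 + 76.25*0.0 = -159.25 + 0.0 + 0.0 = -159.25


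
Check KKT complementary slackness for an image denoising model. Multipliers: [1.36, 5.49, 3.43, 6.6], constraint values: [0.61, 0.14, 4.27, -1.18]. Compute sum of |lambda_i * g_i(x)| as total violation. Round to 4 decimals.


KKT complementary slackness check:
lambda_1 * g_1 = 1.36 * 0.61 = 0.8296
lambda_2 * g_2 = 5.49 * 0.14 = 0.7686
lambda_3 * g_3 = 3.43 * 4.27 = 14.6461
lambda_4 * g_4 = 6.6 * -1.18 = -7.788
Total violation = 0.8296 + 0.7686 + 14.6461 + 7.788 = 24.0323


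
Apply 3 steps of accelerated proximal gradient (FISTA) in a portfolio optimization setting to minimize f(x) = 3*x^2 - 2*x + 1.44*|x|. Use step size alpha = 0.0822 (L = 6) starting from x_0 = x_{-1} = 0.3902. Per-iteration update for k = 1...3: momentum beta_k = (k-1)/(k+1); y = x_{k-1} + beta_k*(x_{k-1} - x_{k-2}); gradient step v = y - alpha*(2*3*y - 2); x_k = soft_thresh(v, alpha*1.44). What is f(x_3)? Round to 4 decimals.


FISTA on f(x) = 3*x^2 - 2*x + 1.44*|x|
L = 6, alpha = 0.0822
Iteration 1: beta = 0.0, y = 0.3902 + 0.0*(0.3902 - 0.3902) = 0.3902
  grad(y) = 0.3412, v = y - alpha*grad = 0.3622
  prox(v) = soft_thresh(0.3622, 0.1184) = 0.2438
Iteration 2: beta = 0.3333, y = 0.2438 + 0.3333*(0.2438 - 0.3902) = 0.195
  grad(y) = -0.8301, v = y - alpha*grad = 0.2632
  prox(v) = soft_thresh(0.2632, 0.1184) = 0.1448
Iteration 3: beta = 0.5, y = 0.1448 + 0.5*(0.1448 - 0.2438) = 0.0954
  grad(y) = -1.4277, v = y - alpha*grad = 0.2127
  prox(v) = soft_thresh(0.2127, 0.1184) = 0.0944
f(x_3) = 3*0.0944^2 - 2*0.0944 + 1.44*|0.0944| = -0.0261


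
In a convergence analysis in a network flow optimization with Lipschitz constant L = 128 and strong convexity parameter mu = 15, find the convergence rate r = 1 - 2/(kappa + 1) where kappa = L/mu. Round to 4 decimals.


Step 1: Compute the condition number.
kappa = L/mu = 128/15 = 8.5333
Step 2: Compute the convergence rate.
r = 1 - 2/(kappa + 1) = 1 - 2*mu/(L + mu) = (L - mu)/(L + mu) = 113/143 = 0.7902


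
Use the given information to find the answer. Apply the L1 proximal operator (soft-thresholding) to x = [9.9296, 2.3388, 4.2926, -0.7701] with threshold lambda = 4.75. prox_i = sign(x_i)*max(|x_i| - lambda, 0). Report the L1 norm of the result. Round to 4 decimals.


Soft-thresholding with lambda = 4.75:
prox(9.9296) = sign(9.9296)*max(|9.9296| - 4.75, 0) = 5.1796
prox(2.3388) = sign(2.3388)*max(|2.3388| - 4.75, 0) = 0.0
prox(4.2926) = sign(4.2926)*max(|4.2926| - 4.75, 0) = 0.0
prox(-0.7701) = sign(-0.7701)*max(|-0.7701| - 4.75, 0) = 0.0
prox(x) = [5.1796, 0.0, 0.0, 0.0]
||prox(x)||_1 = 5.1796 + 0.0 + 0.0 + 0.0 = 5.1796


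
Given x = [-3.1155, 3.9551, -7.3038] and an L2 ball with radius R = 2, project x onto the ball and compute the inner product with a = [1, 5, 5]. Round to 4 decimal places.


Step 1: Compute ||x|| (intermediates to 6 decimals).
||x|| = sqrt((-3.1155)^2 + 3.9551^2 + (-7.3038)^2) = 8.871001
Step 2: Project.
Since ||x|| > R, scale = R/||x|| = 2/8.871001 = 0.225454, proj(x) = scale * x
proj(x) = [-0.702402, 0.891693, -1.646671]
Step 3: Dot product.
a^T * proj(x) = 1*(-0.702402) + 5*0.891693 + 5*(-1.646671) = -4.4773


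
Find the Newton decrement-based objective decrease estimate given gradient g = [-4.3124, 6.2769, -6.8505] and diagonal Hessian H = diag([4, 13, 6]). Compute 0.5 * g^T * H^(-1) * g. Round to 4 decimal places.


Step 1: H is diagonal, so H^(-1) * g = [-1.0781, 0.4828, -1.1418].
Step 2: g^T H^(-1) g = sum_i g_i^2 / H_ii
  = (-4.3124)^2/4 + (6.2769)^2/13 + (-6.8505)^2/6
  = 4.6492 + 3.0307 + 7.8216 = 15.5015
Step 3: Objective decrease = 0.5 * g^T H^(-1) g = 7.7507


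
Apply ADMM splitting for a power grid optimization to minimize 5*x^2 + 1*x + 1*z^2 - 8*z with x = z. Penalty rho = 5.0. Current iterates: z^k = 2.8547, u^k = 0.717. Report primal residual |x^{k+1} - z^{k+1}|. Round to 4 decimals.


ADMM iteration with rho = 5.0, z^k = 2.8547, u^k = 0.717
Step 1: x-update.
Minimize 5*x^2 + 1*x + (5.0/2)*(x - 2.8547 + 0.717)^2
FOC: (2*5 + 5.0)*x = -1 + 5.0*(2.8547 - 0.717)
x^{k+1} = 0.6459
Step 2: z-update.
Minimize 1*z^2 - 8*z + (5.0/2)*(0.6459 - z + 0.717)^2
FOC: (2*1 + 5.0)*z = 8 + 5.0*(0.6459 + 0.717)
z^{k+1} = 2.1164
Step 3: u-update.
u^{k+1} = 0.717 + 0.6459 - 2.1164 = -0.7535
Step 4: Primal residual = |0.6459 - 2.1164| = 1.4705


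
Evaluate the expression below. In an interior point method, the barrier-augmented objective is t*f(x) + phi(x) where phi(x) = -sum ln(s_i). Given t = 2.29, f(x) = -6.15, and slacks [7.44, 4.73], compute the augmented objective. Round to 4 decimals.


Step 1: Compute log-barrier.
ln values: [2.0069, 1.5539]
phi = -(2.0069 + 1.5539) = -3.5608
Step 2: Compute augmented objective.
t*f(x) = 2.29*-6.15 = -14.0835
Total = -14.0835 - 3.5608 = -17.6443


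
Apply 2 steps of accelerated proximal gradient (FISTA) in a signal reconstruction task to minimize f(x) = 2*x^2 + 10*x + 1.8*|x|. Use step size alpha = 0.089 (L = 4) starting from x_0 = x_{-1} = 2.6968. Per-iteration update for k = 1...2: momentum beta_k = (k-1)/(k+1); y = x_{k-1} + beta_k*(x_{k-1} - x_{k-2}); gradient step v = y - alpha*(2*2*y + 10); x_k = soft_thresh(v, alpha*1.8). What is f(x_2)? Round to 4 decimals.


FISTA on f(x) = 2*x^2 + 10*x + 1.8*|x|
L = 4, alpha = 0.089
Iteration 1: beta = 0.0, y = 2.6968 + 0.0*(2.6968 - 2.6968) = 2.6968
  grad(y) = 20.7872, v = y - alpha*grad = 0.8467
  prox(v) = soft_thresh(0.8467, 0.1602) = 0.6865
Iteration 2: beta = 0.3333, y = 0.6865 + 0.3333*(0.6865 - 2.6968) = 0.0165
  grad(y) = 10.0658, v = y - alpha*grad = -0.8794
  prox(v) = soft_thresh(-0.8794, 0.1602) = -0.7192
f(x_2) = 2*(-0.7192)^2 + 10*(-0.7192) + 1.8*|-0.7192| = -4.863


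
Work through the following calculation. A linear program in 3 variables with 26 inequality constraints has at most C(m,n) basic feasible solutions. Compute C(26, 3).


Each vertex corresponds to some choice of n active constraints out of m, so the number of vertices is at most C(m, n) = m! / (n!(m-n)!).
m = 26, n = 3
Numerator: 26 * 25 * 24
Denominator: 3! = 6
C(26, 3) = 2600


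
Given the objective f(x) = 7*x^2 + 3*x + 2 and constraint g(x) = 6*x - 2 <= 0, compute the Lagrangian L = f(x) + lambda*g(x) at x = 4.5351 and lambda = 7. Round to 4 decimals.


Step 1: Evaluate f(x).
f(4.5351) = 7*4.5351^2 + 3*4.5351 + 2 = 159.5752
Step 2: Evaluate g(x).
g(4.5351) = 6*4.5351 - 2 = 25.2106
Step 3: Compute Lagrangian.
L = 159.5752 + 7*25.2106 = 336.0494


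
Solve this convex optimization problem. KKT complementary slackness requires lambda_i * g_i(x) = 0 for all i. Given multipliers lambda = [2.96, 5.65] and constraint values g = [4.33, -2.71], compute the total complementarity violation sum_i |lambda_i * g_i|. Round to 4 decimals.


KKT complementary slackness check:
lambda_1 * g_1 = 2.96 * 4.33 = 12.8168
lambda_2 * g_2 = 5.65 * -2.71 = -15.3115
Total violation = 12.8168 + 15.3115 = 28.1283


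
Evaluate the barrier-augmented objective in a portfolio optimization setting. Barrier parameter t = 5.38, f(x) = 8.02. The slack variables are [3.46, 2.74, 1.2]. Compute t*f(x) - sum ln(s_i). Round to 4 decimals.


Step 1: Compute log-barrier.
ln values: [1.2413, 1.008, 0.1823]
phi = -(1.2413 + 1.008 + 0.1823) = -2.4315
Step 2: Compute augmented objective.
t*f(x) = 5.38*8.02 = 43.1476
Total = 43.1476 - 2.4315 = 40.7161


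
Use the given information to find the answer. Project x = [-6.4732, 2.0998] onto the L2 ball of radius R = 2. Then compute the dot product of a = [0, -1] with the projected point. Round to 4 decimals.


Step 1: Compute ||x|| (intermediates to 6 decimals).
||x|| = sqrt((-6.4732)^2 + 2.0998^2) = 6.805254
Step 2: Project.
Since ||x|| > R, scale = R/||x|| = 2/6.805254 = 0.293891, proj(x) = scale * x
proj(x) = [-1.902415, 0.617112]
Step 3: Dot product.
a^T * proj(x) = 0*(-1.902415) - 1*0.617112 = -0.6171


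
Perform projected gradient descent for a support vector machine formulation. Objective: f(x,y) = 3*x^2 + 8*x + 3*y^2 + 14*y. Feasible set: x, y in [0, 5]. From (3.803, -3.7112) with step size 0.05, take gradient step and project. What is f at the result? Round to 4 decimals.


Step 1: Compute gradient at (3.803, -3.7112).
grad_x = 2*3*3.803 + 8 = 30.818
grad_y = 2*3*-3.7112 + 14 = -8.2672
Step 2: Gradient step.
x_raw = 3.803 - 0.05*30.818 = 2.2621
y_raw = -3.7112 - 0.05*-8.2672 = -3.2978
Step 3: Project onto [0, 5].
x_proj = clip(2.2621) = 2.2621
y_proj = clip(-3.2978) = 0.0
Step 4: Evaluate f.
f(2.2621, 0.0) = 33.4481


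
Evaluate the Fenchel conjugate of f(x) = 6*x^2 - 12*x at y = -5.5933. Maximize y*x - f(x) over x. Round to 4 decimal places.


f*(y) = sup_x {y*x - a*x^2 - b*x} = sup_x {(y-b)*x - a*x^2}
FOC: (y - b) - 2a*x = 0 => x* = (y - b)/(2a)
x* = (-5.5933 + 12)/(2*6) = 0.5339
f*(-5.5933) = (y-b)^2/(4a) = (-5.5933 + 12)^2/(4*6)
= 41.0458/24 = 1.7102


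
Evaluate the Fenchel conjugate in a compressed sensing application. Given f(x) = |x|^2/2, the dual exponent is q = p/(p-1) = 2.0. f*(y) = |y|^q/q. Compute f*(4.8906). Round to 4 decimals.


The conjugate exponent q satisfies 1/p + 1/q = 1.
p = 2, so q = 2/(2 - 1) = 2.0
|y|^q = 4.8906^2.0 = 23.918
f*(4.8906) = 23.918 / 2.0 = 11.959


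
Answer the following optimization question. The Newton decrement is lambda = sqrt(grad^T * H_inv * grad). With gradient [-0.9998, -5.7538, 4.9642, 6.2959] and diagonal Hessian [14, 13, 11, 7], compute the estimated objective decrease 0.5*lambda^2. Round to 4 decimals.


Step 1: H is diagonal, so H^(-1) * g = [-0.0714, -0.4426, 0.4513, 0.8994].
Step 2: g^T H^(-1) g = sum_i g_i^2 / H_ii
  = (-0.9998)^2/14 + (-5.7538)^2/13 + (4.9642)^2/11 + (6.2959)^2/7
  = 0.0714 + 2.5466 + 2.2403 + 5.6626 = 10.521
Step 3: Objective decrease = 0.5 * g^T H^(-1) g = 5.2605


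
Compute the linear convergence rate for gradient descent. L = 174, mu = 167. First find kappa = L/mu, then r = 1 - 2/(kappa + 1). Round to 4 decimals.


Step 1: Compute the condition number.
kappa = L/mu = 174/167 = 1.0419
Step 2: Compute the convergence rate.
r = 1 - 2/(kappa + 1) = 1 - 2*mu/(L + mu) = (L - mu)/(L + mu) = 7/341 = 0.0205


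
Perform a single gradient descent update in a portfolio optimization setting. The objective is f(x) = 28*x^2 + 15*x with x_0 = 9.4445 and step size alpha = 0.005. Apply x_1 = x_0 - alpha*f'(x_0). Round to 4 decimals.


We compute the gradient at x_0 and apply the update.
f'(x) = 56*x + 15
f'(9.4445) = 56*9.4445 + 15 = 543.892
x_1 = 9.4445 - 0.005*543.892 = 6.725


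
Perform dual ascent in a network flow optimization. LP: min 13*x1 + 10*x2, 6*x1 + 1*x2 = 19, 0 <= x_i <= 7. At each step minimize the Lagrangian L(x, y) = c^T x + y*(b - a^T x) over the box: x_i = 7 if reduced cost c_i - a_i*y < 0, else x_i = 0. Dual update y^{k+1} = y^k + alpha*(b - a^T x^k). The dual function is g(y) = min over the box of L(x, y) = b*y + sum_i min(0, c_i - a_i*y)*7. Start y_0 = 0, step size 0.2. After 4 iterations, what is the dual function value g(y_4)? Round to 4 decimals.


Dual ascent for LP: min 13*x1 + 10*x2, 6*x1 + 1*x2 = 19, 0 <= x_i <= 7
Step 1: y^k = 0.0, reduced costs: (13.0, 10.0)
  x^k = (0.0, 0.0), subgradient = b - a^T x = 19.0
  y^{k+1} = 0.0 + 0.2*19.0 = 3.8
Step 2: y^k = 3.8, reduced costs: (-9.8, 6.2)
  x^k = (7.0, 0.0), subgradient = b - a^T x = -23.0
  y^{k+1} = 3.8 + 0.2*-23.0 = -0.8
Step 3: y^k = -0.8, reduced costs: (17.8, 10.8)
  x^k = (0.0, 0.0), subgradient = b - a^T x = 19.0
  y^{k+1} = -0.8 + 0.2*19.0 = 3.0
Step 4: y^k = 3.0, reduced costs: (-5.0, 7.0)
  x^k = (7.0, 0.0), subgradient = b - a^T x = -23.0
  y^{k+1} = 3.0 + 0.2*-23.0 = -1.6
Dual objective at y_4 = -1.6: reduced costs (22.6, 11.6), box minimizer x = (0.0, 0.0)
g(y_4) = b*y + (c1 - a1*y)*x1 + (c2 - a2*y)*x2 = 19*(-1.6) + 22.6*0.0 + 11.6*0.0 = -30.4 + 0.0 + 0.0 = -30.4


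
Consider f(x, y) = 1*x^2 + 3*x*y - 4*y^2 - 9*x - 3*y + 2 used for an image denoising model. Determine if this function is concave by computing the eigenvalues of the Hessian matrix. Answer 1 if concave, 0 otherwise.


The Hessian of f(x,y) = 1*x^2 + 3*x*y - 4*y^2 - 9*x - 3*y + 2 is:
H = [[2, 3], [3, -8]]
Trace = 2 - 8 = -6
Determinant = 2*-8 - (3)^2 = -25
Discriminant = (-6)^2 - 4*-25 = 136.0
Eigenvalues: lambda_1 = -8.831, lambda_2 = 2.831
The function is not concave.

0


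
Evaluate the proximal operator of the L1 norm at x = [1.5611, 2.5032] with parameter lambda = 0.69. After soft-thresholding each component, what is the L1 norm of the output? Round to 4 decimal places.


Soft-thresholding with lambda = 0.69:
prox(1.5611) = sign(1.5611)*max(|1.5611| - 0.69, 0) = 0.8711
prox(2.5032) = sign(2.5032)*max(|2.5032| - 0.69, 0) = 1.8132
prox(x) = [0.8711, 1.8132]
||prox(x)||_1 = 0.8711 + 1.8132 = 2.6843


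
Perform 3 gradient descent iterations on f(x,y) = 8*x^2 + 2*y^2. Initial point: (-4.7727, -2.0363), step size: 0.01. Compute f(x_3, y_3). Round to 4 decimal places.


Gradient descent on f(x,y) = 8*x^2 + 2*y^2.
Starting point: (-4.7727, -2.0363), alpha = 0.01
Step 1: grad_x = 2*8*-4.7727 = -76.3632, grad_y = 2*2*-2.0363 = -8.1452
  x_1 = -4.7727 - 0.01*-76.3632 = -4.0091
  y_1 = -2.0363 - 0.01*-8.1452 = -1.9548
Step 2: grad_x = 2*8*-4.0091 = -64.1451, grad_y = 2*2*-1.9548 = -7.8194
  x_2 = -4.0091 - 0.01*-64.1451 = -3.3676
  y_2 = -1.9548 - 0.01*-7.8194 = -1.8767
Step 3: grad_x = 2*8*-3.3676 = -53.8819, grad_y = 2*2*-1.8767 = -7.5066
  x_3 = -3.3676 - 0.01*-53.8819 = -2.8288
  y_3 = -1.8767 - 0.01*-7.5066 = -1.8016
f(-2.8288, -1.8016) = 8*(-2.8288)^2 + 2*(-1.8016)^2 = 70.5082


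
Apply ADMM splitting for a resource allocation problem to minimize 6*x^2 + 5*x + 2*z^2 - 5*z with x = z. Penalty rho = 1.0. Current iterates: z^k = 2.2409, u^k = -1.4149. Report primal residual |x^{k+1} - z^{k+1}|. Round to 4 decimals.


ADMM iteration with rho = 1.0, z^k = 2.2409, u^k = -1.4149
Step 1: x-update.
Minimize 6*x^2 + 5*x + (1.0/2)*(x - 2.2409 - 1.4149)^2
FOC: (2*6 + 1.0)*x = -5 + 1.0*(2.2409 + 1.4149)
x^{k+1} = -0.1034
Step 2: z-update.
Minimize 2*z^2 - 5*z + (1.0/2)*(-0.1034 - z - 1.4149)^2
FOC: (2*2 + 1.0)*z = 5 + 1.0*(-0.1034 - 1.4149)
z^{k+1} = 0.6963
Step 3: u-update.
u^{k+1} = -1.4149 - 0.1034 - 0.6963 = -2.2146
Step 4: Primal residual = |-0.1034 - 0.6963| = 0.7997


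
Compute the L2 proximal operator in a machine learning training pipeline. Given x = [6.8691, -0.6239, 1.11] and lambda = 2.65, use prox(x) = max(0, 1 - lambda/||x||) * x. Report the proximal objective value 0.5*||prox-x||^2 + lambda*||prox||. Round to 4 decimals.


Step 1: Compute ||x||.
||x|| = 6.9861
Step 2: Compute scaling factor.
scale = max(0, 1 - 2.65/6.9861) = 0.6207
Step 3: prox(x) = [4.2635, -0.3872, 0.689]
||prox(x)|| = 4.3361
Step 4: Proximal objective.
0.5*||prox-x||^2 = 3.5113
lambda*||prox|| = 11.4907
Total = 15.002


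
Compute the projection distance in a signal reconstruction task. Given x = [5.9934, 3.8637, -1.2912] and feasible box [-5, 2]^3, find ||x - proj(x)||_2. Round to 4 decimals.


Project each component onto [-5, 2].
clip(5.9934) = 2.0, clip(3.8637) = 2.0, clip(-1.2912) = -1.2912
Projection = [2.0, 2.0, -1.2912]
Squared diffs: [15.9472, 3.4734, 0.0]
Distance = sqrt(19.4206) = 4.4069


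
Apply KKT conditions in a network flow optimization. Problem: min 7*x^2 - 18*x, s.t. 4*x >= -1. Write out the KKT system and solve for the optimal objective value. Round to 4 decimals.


Step 1: Try lambda = 0 (constraint inactive).
Stationarity: 2*7*x - 18 = 0
x* = 18/(2*7) = 9/7 = 1.2857 (rounded; the exact value 9/7 is used below)
Check constraint: 4*1.2857 = 5.1428 >= -1 -- satisfied.
Step 2: Compute optimal value.
f(x*) = 7*(9/7)^2 - 18*(9/7) = -11.5714


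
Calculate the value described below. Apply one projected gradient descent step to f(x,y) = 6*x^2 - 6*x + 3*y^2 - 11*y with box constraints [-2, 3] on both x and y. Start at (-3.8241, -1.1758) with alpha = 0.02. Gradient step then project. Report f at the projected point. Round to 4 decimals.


Step 1: Compute gradient at (-3.8241, -1.1758).
grad_x = 2*6*-3.8241 - 6 = -51.8892
grad_y = 2*3*-1.1758 - 11 = -18.0548
Step 2: Gradient step.
x_raw = -3.8241 - 0.02*-51.8892 = -2.7863
y_raw = -1.1758 - 0.02*-18.0548 = -0.8147
Step 3: Project onto [-2, 3].
x_proj = clip(-2.7863) = -2.0
y_proj = clip(-0.8147) = -0.8147
Step 4: Evaluate f.
f(-2.0, -0.8147) = 46.953


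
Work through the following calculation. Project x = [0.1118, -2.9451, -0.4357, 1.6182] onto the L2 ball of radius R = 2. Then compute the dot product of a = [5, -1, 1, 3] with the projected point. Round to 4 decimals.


Step 1: Compute ||x|| (intermediates to 6 decimals).
||x|| = sqrt(0.1118^2 + (-2.9451)^2 + (-0.4357)^2 + 1.6182^2) = 3.390357
Step 2: Project.
Since ||x|| > R, scale = R/||x|| = 2/3.390357 = 0.589908, proj(x) = scale * x
proj(x) = [0.065952, -1.737338, -0.257023, 0.954589]
Step 3: Dot product.
a^T * proj(x) = 5*0.065952 - 1*(-1.737338) + 1*(-0.257023) + 3*0.954589 = 4.6738


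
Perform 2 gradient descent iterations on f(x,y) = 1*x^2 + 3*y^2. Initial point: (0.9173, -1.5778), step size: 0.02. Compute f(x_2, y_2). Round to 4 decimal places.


Gradient descent on f(x,y) = 1*x^2 + 3*y^2.
Starting point: (0.9173, -1.5778), alpha = 0.02
Step 1: grad_x = 2*1*0.9173 = 1.8346, grad_y = 2*3*-1.5778 = -9.4668
  x_1 = 0.9173 - 0.02*1.8346 = 0.8806
  y_1 = -1.5778 - 0.02*-9.4668 = -1.3885
Step 2: grad_x = 2*1*0.8806 = 1.7612, grad_y = 2*3*-1.3885 = -8.3308
  x_2 = 0.8806 - 0.02*1.7612 = 0.8454
  y_2 = -1.3885 - 0.02*-8.3308 = -1.2218
f(0.8454, -1.2218) = 1*0.8454^2 + 3*(-1.2218)^2 = 5.1934


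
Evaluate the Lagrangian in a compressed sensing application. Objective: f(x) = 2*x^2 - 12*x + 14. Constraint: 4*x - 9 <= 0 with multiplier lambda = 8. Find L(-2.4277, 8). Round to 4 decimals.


Step 1: Evaluate f(x).
f(-2.4277) = 2*(-2.4277)^2 - 12*(-2.4277) + 14 = 54.9199
Step 2: Evaluate g(x).
g(-2.4277) = 4*-2.4277 - 9 = -18.7108
Step 3: Compute Lagrangian.
L = 54.9199 + 8*-18.7108 = -94.7665


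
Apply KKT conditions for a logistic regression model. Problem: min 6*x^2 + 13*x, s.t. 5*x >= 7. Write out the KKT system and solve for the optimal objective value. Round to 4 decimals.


Step 1: Try lambda = 0 (constraint inactive).
x_unc = -13/(2*6) = -1.0833
Check: 5*-1.0833 = -5.4165 < 7 -- violated!
Step 2: Constraint must be active: 5*x = 7
x* = 7/5 = 1.4
lambda = (2*6*1.4 + 13)/5 = 5.96
Step 3: Compute optimal value.
f(x*) = 6*1.4^2 + 13*1.4 = 29.96


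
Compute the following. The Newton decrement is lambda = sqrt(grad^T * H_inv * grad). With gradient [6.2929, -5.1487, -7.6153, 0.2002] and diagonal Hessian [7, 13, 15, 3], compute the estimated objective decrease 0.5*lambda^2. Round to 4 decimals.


Step 1: H is diagonal, so H^(-1) * g = [0.899, -0.3961, -0.5077, 0.0667].
Step 2: g^T H^(-1) g = sum_i g_i^2 / H_ii
  = (6.2929)^2/7 + (-5.1487)^2/13 + (-7.6153)^2/15 + (0.2002)^2/3
  = 5.6572 + 2.0392 + 3.8662 + 0.0134 = 11.5759
Step 3: Objective decrease = 0.5 * g^T H^(-1) g = 5.788


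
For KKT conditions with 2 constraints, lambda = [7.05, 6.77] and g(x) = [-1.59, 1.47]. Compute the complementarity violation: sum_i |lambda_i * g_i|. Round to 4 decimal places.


KKT complementary slackness check:
lambda_1 * g_1 = 7.05 * -1.59 = -11.2095
lambda_2 * g_2 = 6.77 * 1.47 = 9.9519
Total violation = 11.2095 + 9.9519 = 21.1614


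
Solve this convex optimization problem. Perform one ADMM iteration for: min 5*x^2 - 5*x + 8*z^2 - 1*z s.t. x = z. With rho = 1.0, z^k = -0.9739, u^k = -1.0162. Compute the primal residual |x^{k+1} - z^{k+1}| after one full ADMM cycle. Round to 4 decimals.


ADMM iteration with rho = 1.0, z^k = -0.9739, u^k = -1.0162
Step 1: x-update.
Minimize 5*x^2 - 5*x + (1.0/2)*(x + 0.9739 - 1.0162)^2
FOC: (2*5 + 1.0)*x = 5 + 1.0*(-0.9739 + 1.0162)
x^{k+1} = 0.4584
Step 2: z-update.
Minimize 8*z^2 - 1*z + (1.0/2)*(0.4584 - z - 1.0162)^2
FOC: (2*8 + 1.0)*z = 1 + 1.0*(0.4584 - 1.0162)
z^{k+1} = 0.026
Step 3: u-update.
u^{k+1} = -1.0162 + 0.4584 - 0.026 = -0.5838
Step 4: Primal residual = |0.4584 - 0.026| = 0.4324


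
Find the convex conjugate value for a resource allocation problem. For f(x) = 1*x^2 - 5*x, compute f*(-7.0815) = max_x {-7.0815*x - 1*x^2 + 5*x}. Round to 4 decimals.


f*(y) = sup_x {y*x - a*x^2 - b*x} = sup_x {(y-b)*x - a*x^2}
FOC: (y - b) - 2a*x = 0 => x* = (y - b)/(2a)
x* = (-7.0815 + 5)/(2*1) = -1.0408
f*(-7.0815) = (y-b)^2/(4a) = (-7.0815 + 5)^2/(4*1)
= 4.3326/4 = 1.0832


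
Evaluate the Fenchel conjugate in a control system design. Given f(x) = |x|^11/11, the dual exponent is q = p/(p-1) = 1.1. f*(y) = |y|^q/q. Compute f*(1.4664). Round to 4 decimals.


The conjugate exponent q satisfies 1/p + 1/q = 1.
p = 11, so q = 11/(11 - 1) = 1.1
|y|^q = 1.4664^1.1 = 1.5236
f*(1.4664) = 1.5236 / 1.1 = 1.3851


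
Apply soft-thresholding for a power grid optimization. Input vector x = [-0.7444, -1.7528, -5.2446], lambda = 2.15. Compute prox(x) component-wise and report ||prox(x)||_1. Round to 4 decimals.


Soft-thresholding with lambda = 2.15:
prox(-0.7444) = sign(-0.7444)*max(|-0.7444| - 2.15, 0) = 0.0
prox(-1.7528) = sign(-1.7528)*max(|-1.7528| - 2.15, 0) = 0.0
prox(-5.2446) = sign(-5.2446)*max(|-5.2446| - 2.15, 0) = -3.0946
prox(x) = [0.0, 0.0, -3.0946]
||prox(x)||_1 = 0.0 + 0.0 + 3.0946 = 3.0946


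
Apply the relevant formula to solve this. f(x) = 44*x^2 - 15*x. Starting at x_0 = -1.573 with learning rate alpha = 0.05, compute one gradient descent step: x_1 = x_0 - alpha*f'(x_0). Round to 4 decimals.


We compute the gradient at x_0 and apply the update.
f'(x) = 88*x - 15
f'(-1.573) = 88*-1.573 - 15 = -153.424
x_1 = -1.573 - 0.05*-153.424 = 6.0982


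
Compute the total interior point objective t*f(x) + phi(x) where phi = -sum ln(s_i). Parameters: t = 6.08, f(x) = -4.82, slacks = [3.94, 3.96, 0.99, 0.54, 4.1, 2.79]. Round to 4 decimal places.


Step 1: Compute log-barrier.
ln values: [1.3712, 1.3762, -0.0101, -0.6162, 1.411, 1.026]
phi = -(1.3712 + 1.3762 - 0.0101 - 0.6162 + 1.411 + 1.026) = -4.5582
Step 2: Compute augmented objective.
t*f(x) = 6.08*-4.82 = -29.3056
Total = -29.3056 - 4.5582 = -33.8638


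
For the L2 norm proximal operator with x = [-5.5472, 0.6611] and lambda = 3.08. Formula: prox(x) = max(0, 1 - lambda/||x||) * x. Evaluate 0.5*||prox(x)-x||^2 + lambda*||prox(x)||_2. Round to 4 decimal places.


Step 1: Compute ||x||.
||x|| = 5.5865
Step 2: Compute scaling factor.
scale = max(0, 1 - 3.08/5.5865) = 0.4487
Step 3: prox(x) = [-2.4888, 0.2966]
||prox(x)|| = 2.5065
Step 4: Proximal objective.
0.5*||prox-x||^2 = 4.7432
lambda*||prox|| = 7.72
Total = 12.4631


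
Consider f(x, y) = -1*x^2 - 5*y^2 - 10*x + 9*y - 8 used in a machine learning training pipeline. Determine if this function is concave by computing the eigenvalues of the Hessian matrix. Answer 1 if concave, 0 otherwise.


The Hessian of f(x,y) = -1*x^2 - 5*y^2 - 10*x + 9*y - 8 is:
H = [[-2, 0], [0, -10]]
Trace = -2 - 10 = -12
Determinant = -2*-10 - (0)^2 = 20
Discriminant = (-12)^2 - 4*20 = 64.0
Eigenvalues: lambda_1 = -10.0, lambda_2 = -2.0
The function is concave.

1


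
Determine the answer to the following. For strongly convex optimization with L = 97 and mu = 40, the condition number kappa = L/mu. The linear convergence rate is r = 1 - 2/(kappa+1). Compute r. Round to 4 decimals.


Step 1: Compute the condition number.
kappa = L/mu = 97/40 = 2.425
Step 2: Compute the convergence rate.
r = 1 - 2/(kappa + 1) = 1 - 2*mu/(L + mu) = (L - mu)/(L + mu) = 57/137 = 0.4161


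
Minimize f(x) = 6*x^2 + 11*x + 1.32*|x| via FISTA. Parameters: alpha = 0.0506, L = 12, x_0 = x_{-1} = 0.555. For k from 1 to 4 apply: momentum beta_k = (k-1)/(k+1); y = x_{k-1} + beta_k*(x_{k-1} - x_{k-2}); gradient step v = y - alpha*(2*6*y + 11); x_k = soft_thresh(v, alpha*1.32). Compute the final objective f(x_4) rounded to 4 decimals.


FISTA on f(x) = 6*x^2 + 11*x + 1.32*|x|
L = 12, alpha = 0.0506
Iteration 1: beta = 0.0, y = 0.555 + 0.0*(0.555 - 0.555) = 0.555
  grad(y) = 17.66, v = y - alpha*grad = -0.3386
  prox(v) = soft_thresh(-0.3386, 0.0668) = -0.2718
Iteration 2: beta = 0.3333, y = -0.2718 + 0.3333*(-0.2718 - 0.555) = -0.5474
  grad(y) = 4.4311, v = y - alpha*grad = -0.7716
  prox(v) = soft_thresh(-0.7716, 0.0668) = -0.7048
Iteration 3: beta = 0.5, y = -0.7048 + 0.5*(-0.7048 + 0.2718) = -0.9213
  grad(y) = -0.0561, v = y - alpha*grad = -0.9185
  prox(v) = soft_thresh(-0.9185, 0.0668) = -0.8517
Iteration 4: beta = 0.6, y = -0.8517 + 0.6*(-0.8517 + 0.7048) = -0.9398
  grad(y) = -0.2781, v = y - alpha*grad = -0.9258
  prox(v) = soft_thresh(-0.9258, 0.0668) = -0.859
f(x_4) = 6*(-0.859)^2 + 11*(-0.859) + 1.32*|-0.859| = -3.8878
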